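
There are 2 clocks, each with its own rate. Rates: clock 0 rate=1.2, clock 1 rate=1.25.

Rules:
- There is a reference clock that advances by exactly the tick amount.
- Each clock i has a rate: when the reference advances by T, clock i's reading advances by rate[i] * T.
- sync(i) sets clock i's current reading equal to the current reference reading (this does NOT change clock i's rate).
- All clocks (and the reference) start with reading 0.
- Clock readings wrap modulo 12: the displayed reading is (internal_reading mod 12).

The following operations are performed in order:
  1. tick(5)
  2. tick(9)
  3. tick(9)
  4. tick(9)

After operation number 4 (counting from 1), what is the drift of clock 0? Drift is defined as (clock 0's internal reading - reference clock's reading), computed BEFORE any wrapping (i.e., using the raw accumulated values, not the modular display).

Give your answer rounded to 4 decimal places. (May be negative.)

Answer: 6.4000

Derivation:
After op 1 tick(5): ref=5.0000 raw=[6.0000 6.2500]
After op 2 tick(9): ref=14.0000 raw=[16.8000 17.5000]
After op 3 tick(9): ref=23.0000 raw=[27.6000 28.7500]
After op 4 tick(9): ref=32.0000 raw=[38.4000 40.0000]
Drift of clock 0 after op 4: 38.4000 - 32.0000 = 6.4000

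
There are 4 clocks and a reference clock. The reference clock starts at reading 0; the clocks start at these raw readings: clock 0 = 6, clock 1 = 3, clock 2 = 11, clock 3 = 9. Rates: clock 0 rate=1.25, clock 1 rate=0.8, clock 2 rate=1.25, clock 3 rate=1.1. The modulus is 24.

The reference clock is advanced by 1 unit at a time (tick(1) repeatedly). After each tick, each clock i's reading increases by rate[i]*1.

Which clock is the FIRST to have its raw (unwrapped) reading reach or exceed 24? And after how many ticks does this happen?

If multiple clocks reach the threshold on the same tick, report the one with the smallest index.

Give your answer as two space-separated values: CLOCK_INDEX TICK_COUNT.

clock 0: start=6, rate=1.25, needs 24-6 = 18; ticks = ceil(18/1.25) = ceil(14.4000) = 15; reading at tick 15 = 6 + 1.25*15 = 24.7500
clock 1: start=3, rate=0.8, needs 24-3 = 21; ticks = ceil(21/0.8) = ceil(26.2500) = 27; reading at tick 27 = 3 + 0.8*27 = 24.6000
clock 2: start=11, rate=1.25, needs 24-11 = 13; ticks = ceil(13/1.25) = ceil(10.4000) = 11; reading at tick 11 = 11 + 1.25*11 = 24.7500
clock 3: start=9, rate=1.1, needs 24-9 = 15; ticks = ceil(15/1.1) = ceil(13.6364) = 14; reading at tick 14 = 9 + 1.1*14 = 24.4000
Minimum tick count = 11; winners = [2]; smallest index = 2

Answer: 2 11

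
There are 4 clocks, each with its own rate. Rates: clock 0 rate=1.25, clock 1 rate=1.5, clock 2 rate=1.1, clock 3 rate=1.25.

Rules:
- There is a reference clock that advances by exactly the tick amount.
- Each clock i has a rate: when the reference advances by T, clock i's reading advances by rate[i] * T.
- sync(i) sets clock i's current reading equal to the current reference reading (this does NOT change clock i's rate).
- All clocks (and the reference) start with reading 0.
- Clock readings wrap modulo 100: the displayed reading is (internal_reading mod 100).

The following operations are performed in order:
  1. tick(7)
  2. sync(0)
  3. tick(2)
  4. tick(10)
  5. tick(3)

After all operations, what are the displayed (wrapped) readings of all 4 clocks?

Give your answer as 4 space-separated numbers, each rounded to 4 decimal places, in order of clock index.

After op 1 tick(7): ref=7.0000 raw=[8.7500 10.5000 7.7000 8.7500]
After op 2 sync(0): ref=7.0000 raw=[7.0000 10.5000 7.7000 8.7500]
After op 3 tick(2): ref=9.0000 raw=[9.5000 13.5000 9.9000 11.2500]
After op 4 tick(10): ref=19.0000 raw=[22.0000 28.5000 20.9000 23.7500]
After op 5 tick(3): ref=22.0000 raw=[25.7500 33.0000 24.2000 27.5000]
Wrap final raw readings (mod 100): 25.7500 mod 100 = 25.7500; 33.0000 mod 100 = 33.0000; 24.2000 mod 100 = 24.2000; 27.5000 mod 100 = 27.5000

Answer: 25.7500 33.0000 24.2000 27.5000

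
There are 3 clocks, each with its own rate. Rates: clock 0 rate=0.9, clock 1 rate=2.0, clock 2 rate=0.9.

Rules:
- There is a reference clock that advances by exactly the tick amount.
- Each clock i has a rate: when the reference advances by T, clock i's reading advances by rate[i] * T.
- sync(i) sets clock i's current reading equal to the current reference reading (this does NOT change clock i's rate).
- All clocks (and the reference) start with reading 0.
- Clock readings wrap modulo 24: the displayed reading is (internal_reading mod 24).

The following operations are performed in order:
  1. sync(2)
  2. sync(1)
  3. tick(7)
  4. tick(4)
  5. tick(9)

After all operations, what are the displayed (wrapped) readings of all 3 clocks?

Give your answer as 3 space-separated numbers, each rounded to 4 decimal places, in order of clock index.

After op 1 sync(2): ref=0.0000 raw=[0.0000 0.0000 0.0000]
After op 2 sync(1): ref=0.0000 raw=[0.0000 0.0000 0.0000]
After op 3 tick(7): ref=7.0000 raw=[6.3000 14.0000 6.3000]
After op 4 tick(4): ref=11.0000 raw=[9.9000 22.0000 9.9000]
After op 5 tick(9): ref=20.0000 raw=[18.0000 40.0000 18.0000]
Wrap final raw readings (mod 24): 18.0000 mod 24 = 18.0000; 40.0000 mod 24 = 16.0000; 18.0000 mod 24 = 18.0000

Answer: 18.0000 16.0000 18.0000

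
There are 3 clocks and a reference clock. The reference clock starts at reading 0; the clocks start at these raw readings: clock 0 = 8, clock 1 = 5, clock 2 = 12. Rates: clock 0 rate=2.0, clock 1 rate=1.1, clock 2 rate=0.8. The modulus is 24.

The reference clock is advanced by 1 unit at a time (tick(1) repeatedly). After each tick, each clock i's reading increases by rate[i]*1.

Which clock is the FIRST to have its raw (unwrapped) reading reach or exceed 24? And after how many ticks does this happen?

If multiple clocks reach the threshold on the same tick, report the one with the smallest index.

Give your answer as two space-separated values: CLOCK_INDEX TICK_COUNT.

clock 0: start=8, rate=2.0, needs 24-8 = 16; ticks = ceil(16/2.0) = ceil(8.0000) = 8; reading at tick 8 = 8 + 2.0*8 = 24.0000
clock 1: start=5, rate=1.1, needs 24-5 = 19; ticks = ceil(19/1.1) = ceil(17.2727) = 18; reading at tick 18 = 5 + 1.1*18 = 24.8000
clock 2: start=12, rate=0.8, needs 24-12 = 12; ticks = ceil(12/0.8) = ceil(15.0000) = 15; reading at tick 15 = 12 + 0.8*15 = 24.0000
Minimum tick count = 8; winners = [0]; smallest index = 0

Answer: 0 8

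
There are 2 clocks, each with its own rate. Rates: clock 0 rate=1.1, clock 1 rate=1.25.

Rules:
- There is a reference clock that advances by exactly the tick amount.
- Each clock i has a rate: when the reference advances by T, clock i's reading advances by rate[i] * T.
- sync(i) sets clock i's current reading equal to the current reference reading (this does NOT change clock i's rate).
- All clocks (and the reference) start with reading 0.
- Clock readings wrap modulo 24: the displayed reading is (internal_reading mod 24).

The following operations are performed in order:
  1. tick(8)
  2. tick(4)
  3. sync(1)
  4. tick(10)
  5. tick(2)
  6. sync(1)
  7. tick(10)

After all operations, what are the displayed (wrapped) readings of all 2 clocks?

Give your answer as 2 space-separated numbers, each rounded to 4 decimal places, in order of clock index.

Answer: 13.4000 12.5000

Derivation:
After op 1 tick(8): ref=8.0000 raw=[8.8000 10.0000]
After op 2 tick(4): ref=12.0000 raw=[13.2000 15.0000]
After op 3 sync(1): ref=12.0000 raw=[13.2000 12.0000]
After op 4 tick(10): ref=22.0000 raw=[24.2000 24.5000]
After op 5 tick(2): ref=24.0000 raw=[26.4000 27.0000]
After op 6 sync(1): ref=24.0000 raw=[26.4000 24.0000]
After op 7 tick(10): ref=34.0000 raw=[37.4000 36.5000]
Wrap final raw readings (mod 24): 37.4000 mod 24 = 13.4000; 36.5000 mod 24 = 12.5000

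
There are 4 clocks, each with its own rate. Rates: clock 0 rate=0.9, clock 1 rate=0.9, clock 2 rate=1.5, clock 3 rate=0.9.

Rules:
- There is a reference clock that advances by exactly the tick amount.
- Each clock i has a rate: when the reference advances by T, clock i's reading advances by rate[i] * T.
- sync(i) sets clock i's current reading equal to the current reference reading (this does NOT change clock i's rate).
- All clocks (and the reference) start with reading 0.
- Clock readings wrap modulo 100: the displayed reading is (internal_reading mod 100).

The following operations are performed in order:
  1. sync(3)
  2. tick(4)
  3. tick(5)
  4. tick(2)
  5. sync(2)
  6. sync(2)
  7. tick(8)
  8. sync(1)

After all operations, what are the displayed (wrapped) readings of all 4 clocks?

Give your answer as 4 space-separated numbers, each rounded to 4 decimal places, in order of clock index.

Answer: 17.1000 19.0000 23.0000 17.1000

Derivation:
After op 1 sync(3): ref=0.0000 raw=[0.0000 0.0000 0.0000 0.0000]
After op 2 tick(4): ref=4.0000 raw=[3.6000 3.6000 6.0000 3.6000]
After op 3 tick(5): ref=9.0000 raw=[8.1000 8.1000 13.5000 8.1000]
After op 4 tick(2): ref=11.0000 raw=[9.9000 9.9000 16.5000 9.9000]
After op 5 sync(2): ref=11.0000 raw=[9.9000 9.9000 11.0000 9.9000]
After op 6 sync(2): ref=11.0000 raw=[9.9000 9.9000 11.0000 9.9000]
After op 7 tick(8): ref=19.0000 raw=[17.1000 17.1000 23.0000 17.1000]
After op 8 sync(1): ref=19.0000 raw=[17.1000 19.0000 23.0000 17.1000]
Wrap final raw readings (mod 100): 17.1000 mod 100 = 17.1000; 19.0000 mod 100 = 19.0000; 23.0000 mod 100 = 23.0000; 17.1000 mod 100 = 17.1000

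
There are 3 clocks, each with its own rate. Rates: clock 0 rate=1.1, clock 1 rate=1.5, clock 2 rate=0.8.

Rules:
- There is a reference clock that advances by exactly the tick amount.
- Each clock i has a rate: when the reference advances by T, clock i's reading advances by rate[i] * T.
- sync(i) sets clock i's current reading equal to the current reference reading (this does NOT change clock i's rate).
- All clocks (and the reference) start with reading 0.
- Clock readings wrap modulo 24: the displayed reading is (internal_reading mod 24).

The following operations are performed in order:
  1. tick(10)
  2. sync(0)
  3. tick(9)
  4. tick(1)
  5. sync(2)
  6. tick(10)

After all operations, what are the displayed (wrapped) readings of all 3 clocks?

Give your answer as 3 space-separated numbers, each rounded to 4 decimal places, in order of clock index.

Answer: 8.0000 21.0000 4.0000

Derivation:
After op 1 tick(10): ref=10.0000 raw=[11.0000 15.0000 8.0000]
After op 2 sync(0): ref=10.0000 raw=[10.0000 15.0000 8.0000]
After op 3 tick(9): ref=19.0000 raw=[19.9000 28.5000 15.2000]
After op 4 tick(1): ref=20.0000 raw=[21.0000 30.0000 16.0000]
After op 5 sync(2): ref=20.0000 raw=[21.0000 30.0000 20.0000]
After op 6 tick(10): ref=30.0000 raw=[32.0000 45.0000 28.0000]
Wrap final raw readings (mod 24): 32.0000 mod 24 = 8.0000; 45.0000 mod 24 = 21.0000; 28.0000 mod 24 = 4.0000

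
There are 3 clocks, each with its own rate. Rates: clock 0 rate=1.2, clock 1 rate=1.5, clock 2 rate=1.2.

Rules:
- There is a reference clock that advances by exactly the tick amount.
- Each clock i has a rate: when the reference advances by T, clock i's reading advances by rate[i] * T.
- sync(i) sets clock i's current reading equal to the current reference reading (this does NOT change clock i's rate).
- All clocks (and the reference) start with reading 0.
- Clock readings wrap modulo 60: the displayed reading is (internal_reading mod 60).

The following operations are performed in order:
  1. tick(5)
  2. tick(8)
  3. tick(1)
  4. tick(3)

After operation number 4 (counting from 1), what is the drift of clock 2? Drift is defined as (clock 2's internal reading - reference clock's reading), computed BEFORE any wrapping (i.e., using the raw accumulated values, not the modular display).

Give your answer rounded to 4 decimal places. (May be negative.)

After op 1 tick(5): ref=5.0000 raw=[6.0000 7.5000 6.0000]
After op 2 tick(8): ref=13.0000 raw=[15.6000 19.5000 15.6000]
After op 3 tick(1): ref=14.0000 raw=[16.8000 21.0000 16.8000]
After op 4 tick(3): ref=17.0000 raw=[20.4000 25.5000 20.4000]
Drift of clock 2 after op 4: 20.4000 - 17.0000 = 3.4000

Answer: 3.4000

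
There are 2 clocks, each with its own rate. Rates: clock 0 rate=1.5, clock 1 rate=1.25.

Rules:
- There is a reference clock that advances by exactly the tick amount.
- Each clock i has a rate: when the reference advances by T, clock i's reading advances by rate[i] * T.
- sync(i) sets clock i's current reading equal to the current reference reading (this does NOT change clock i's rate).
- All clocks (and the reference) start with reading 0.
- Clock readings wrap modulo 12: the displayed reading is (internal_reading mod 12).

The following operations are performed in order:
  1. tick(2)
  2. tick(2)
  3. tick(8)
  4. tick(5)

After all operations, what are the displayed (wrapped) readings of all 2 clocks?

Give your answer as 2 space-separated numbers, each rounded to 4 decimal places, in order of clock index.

After op 1 tick(2): ref=2.0000 raw=[3.0000 2.5000]
After op 2 tick(2): ref=4.0000 raw=[6.0000 5.0000]
After op 3 tick(8): ref=12.0000 raw=[18.0000 15.0000]
After op 4 tick(5): ref=17.0000 raw=[25.5000 21.2500]
Wrap final raw readings (mod 12): 25.5000 mod 12 = 1.5000; 21.2500 mod 12 = 9.2500

Answer: 1.5000 9.2500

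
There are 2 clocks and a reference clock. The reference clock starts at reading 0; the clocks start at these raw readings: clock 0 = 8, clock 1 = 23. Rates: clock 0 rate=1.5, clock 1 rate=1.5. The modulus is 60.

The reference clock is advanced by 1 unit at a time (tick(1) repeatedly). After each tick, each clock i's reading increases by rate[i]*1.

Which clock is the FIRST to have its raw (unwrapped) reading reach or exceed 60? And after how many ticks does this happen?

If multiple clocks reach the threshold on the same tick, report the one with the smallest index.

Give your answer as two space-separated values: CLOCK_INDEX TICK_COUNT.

Answer: 1 25

Derivation:
clock 0: start=8, rate=1.5, needs 60-8 = 52; ticks = ceil(52/1.5) = ceil(34.6667) = 35; reading at tick 35 = 8 + 1.5*35 = 60.5000
clock 1: start=23, rate=1.5, needs 60-23 = 37; ticks = ceil(37/1.5) = ceil(24.6667) = 25; reading at tick 25 = 23 + 1.5*25 = 60.5000
Minimum tick count = 25; winners = [1]; smallest index = 1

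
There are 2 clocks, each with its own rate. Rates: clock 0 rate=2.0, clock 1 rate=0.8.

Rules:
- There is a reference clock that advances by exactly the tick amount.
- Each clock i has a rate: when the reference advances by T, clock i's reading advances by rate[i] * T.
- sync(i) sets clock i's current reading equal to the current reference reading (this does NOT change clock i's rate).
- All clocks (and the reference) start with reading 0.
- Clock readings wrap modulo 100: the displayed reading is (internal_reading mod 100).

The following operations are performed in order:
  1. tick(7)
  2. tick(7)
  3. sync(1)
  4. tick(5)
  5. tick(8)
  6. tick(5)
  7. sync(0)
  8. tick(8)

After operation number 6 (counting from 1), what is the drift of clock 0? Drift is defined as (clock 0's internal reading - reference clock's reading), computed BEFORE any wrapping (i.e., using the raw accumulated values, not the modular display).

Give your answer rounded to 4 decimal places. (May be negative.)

After op 1 tick(7): ref=7.0000 raw=[14.0000 5.6000]
After op 2 tick(7): ref=14.0000 raw=[28.0000 11.2000]
After op 3 sync(1): ref=14.0000 raw=[28.0000 14.0000]
After op 4 tick(5): ref=19.0000 raw=[38.0000 18.0000]
After op 5 tick(8): ref=27.0000 raw=[54.0000 24.4000]
After op 6 tick(5): ref=32.0000 raw=[64.0000 28.4000]
Drift of clock 0 after op 6: 64.0000 - 32.0000 = 32.0000

Answer: 32.0000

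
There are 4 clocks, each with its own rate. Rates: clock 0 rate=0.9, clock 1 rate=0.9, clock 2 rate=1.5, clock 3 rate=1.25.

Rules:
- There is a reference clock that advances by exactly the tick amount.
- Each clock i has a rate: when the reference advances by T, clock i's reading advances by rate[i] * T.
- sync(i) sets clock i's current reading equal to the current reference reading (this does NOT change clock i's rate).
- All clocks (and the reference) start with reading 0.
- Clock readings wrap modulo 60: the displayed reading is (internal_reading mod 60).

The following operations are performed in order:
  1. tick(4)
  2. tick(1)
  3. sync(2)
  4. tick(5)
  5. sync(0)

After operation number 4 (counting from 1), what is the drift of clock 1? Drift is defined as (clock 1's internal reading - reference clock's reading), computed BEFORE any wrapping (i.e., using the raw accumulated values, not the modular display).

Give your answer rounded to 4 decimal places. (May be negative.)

Answer: -1.0000

Derivation:
After op 1 tick(4): ref=4.0000 raw=[3.6000 3.6000 6.0000 5.0000]
After op 2 tick(1): ref=5.0000 raw=[4.5000 4.5000 7.5000 6.2500]
After op 3 sync(2): ref=5.0000 raw=[4.5000 4.5000 5.0000 6.2500]
After op 4 tick(5): ref=10.0000 raw=[9.0000 9.0000 12.5000 12.5000]
Drift of clock 1 after op 4: 9.0000 - 10.0000 = -1.0000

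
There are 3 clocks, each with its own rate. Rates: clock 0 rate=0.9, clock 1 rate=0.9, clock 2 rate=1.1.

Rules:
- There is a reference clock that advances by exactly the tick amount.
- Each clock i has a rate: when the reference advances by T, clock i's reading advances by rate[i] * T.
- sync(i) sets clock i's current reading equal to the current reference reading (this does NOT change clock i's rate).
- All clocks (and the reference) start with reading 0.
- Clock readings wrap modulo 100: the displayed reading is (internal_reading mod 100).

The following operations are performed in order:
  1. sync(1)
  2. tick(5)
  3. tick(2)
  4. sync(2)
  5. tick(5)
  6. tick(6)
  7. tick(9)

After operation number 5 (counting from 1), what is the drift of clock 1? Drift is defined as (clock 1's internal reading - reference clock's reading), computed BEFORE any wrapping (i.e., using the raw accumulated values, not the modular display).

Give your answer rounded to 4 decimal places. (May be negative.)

After op 1 sync(1): ref=0.0000 raw=[0.0000 0.0000 0.0000]
After op 2 tick(5): ref=5.0000 raw=[4.5000 4.5000 5.5000]
After op 3 tick(2): ref=7.0000 raw=[6.3000 6.3000 7.7000]
After op 4 sync(2): ref=7.0000 raw=[6.3000 6.3000 7.0000]
After op 5 tick(5): ref=12.0000 raw=[10.8000 10.8000 12.5000]
Drift of clock 1 after op 5: 10.8000 - 12.0000 = -1.2000

Answer: -1.2000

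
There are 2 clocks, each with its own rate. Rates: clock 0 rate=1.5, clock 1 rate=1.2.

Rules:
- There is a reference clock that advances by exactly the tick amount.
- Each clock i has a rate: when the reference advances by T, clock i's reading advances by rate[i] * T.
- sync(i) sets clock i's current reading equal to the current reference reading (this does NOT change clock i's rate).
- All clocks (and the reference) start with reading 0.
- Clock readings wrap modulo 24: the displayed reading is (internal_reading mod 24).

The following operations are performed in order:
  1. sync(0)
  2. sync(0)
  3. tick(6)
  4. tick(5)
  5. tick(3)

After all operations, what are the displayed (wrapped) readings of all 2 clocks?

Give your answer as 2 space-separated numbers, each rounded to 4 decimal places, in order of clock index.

Answer: 21.0000 16.8000

Derivation:
After op 1 sync(0): ref=0.0000 raw=[0.0000 0.0000]
After op 2 sync(0): ref=0.0000 raw=[0.0000 0.0000]
After op 3 tick(6): ref=6.0000 raw=[9.0000 7.2000]
After op 4 tick(5): ref=11.0000 raw=[16.5000 13.2000]
After op 5 tick(3): ref=14.0000 raw=[21.0000 16.8000]
Wrap final raw readings (mod 24): 21.0000 mod 24 = 21.0000; 16.8000 mod 24 = 16.8000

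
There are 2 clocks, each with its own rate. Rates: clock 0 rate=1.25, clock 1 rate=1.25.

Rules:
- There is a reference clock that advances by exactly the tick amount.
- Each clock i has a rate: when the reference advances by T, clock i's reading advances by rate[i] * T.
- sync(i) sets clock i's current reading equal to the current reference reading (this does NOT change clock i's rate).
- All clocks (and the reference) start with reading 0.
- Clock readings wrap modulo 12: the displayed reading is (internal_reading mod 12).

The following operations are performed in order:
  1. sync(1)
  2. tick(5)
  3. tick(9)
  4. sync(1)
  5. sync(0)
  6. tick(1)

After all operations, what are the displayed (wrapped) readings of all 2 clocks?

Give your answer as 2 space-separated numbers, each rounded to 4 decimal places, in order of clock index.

Answer: 3.2500 3.2500

Derivation:
After op 1 sync(1): ref=0.0000 raw=[0.0000 0.0000]
After op 2 tick(5): ref=5.0000 raw=[6.2500 6.2500]
After op 3 tick(9): ref=14.0000 raw=[17.5000 17.5000]
After op 4 sync(1): ref=14.0000 raw=[17.5000 14.0000]
After op 5 sync(0): ref=14.0000 raw=[14.0000 14.0000]
After op 6 tick(1): ref=15.0000 raw=[15.2500 15.2500]
Wrap final raw readings (mod 12): 15.2500 mod 12 = 3.2500; 15.2500 mod 12 = 3.2500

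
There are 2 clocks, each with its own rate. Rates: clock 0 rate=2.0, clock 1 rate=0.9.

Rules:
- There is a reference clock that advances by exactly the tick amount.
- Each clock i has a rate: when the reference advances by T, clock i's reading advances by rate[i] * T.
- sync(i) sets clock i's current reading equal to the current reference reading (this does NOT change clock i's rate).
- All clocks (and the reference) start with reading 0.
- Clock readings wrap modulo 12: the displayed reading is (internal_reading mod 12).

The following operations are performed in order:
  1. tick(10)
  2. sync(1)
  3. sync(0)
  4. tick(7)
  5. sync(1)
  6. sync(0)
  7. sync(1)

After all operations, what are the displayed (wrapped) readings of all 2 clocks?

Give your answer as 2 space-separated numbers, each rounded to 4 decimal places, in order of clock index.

After op 1 tick(10): ref=10.0000 raw=[20.0000 9.0000]
After op 2 sync(1): ref=10.0000 raw=[20.0000 10.0000]
After op 3 sync(0): ref=10.0000 raw=[10.0000 10.0000]
After op 4 tick(7): ref=17.0000 raw=[24.0000 16.3000]
After op 5 sync(1): ref=17.0000 raw=[24.0000 17.0000]
After op 6 sync(0): ref=17.0000 raw=[17.0000 17.0000]
After op 7 sync(1): ref=17.0000 raw=[17.0000 17.0000]
Wrap final raw readings (mod 12): 17.0000 mod 12 = 5.0000; 17.0000 mod 12 = 5.0000

Answer: 5.0000 5.0000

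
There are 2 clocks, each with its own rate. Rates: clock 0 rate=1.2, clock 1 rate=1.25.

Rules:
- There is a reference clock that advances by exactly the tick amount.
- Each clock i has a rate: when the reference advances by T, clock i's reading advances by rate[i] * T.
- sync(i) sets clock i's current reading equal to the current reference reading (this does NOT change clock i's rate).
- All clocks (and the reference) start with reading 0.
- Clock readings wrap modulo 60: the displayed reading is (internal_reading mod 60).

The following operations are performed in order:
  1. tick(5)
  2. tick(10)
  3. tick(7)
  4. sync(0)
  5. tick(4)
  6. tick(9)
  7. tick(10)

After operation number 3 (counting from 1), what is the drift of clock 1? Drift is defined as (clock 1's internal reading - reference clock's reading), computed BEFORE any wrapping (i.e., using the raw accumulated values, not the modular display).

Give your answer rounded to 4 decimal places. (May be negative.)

After op 1 tick(5): ref=5.0000 raw=[6.0000 6.2500]
After op 2 tick(10): ref=15.0000 raw=[18.0000 18.7500]
After op 3 tick(7): ref=22.0000 raw=[26.4000 27.5000]
Drift of clock 1 after op 3: 27.5000 - 22.0000 = 5.5000

Answer: 5.5000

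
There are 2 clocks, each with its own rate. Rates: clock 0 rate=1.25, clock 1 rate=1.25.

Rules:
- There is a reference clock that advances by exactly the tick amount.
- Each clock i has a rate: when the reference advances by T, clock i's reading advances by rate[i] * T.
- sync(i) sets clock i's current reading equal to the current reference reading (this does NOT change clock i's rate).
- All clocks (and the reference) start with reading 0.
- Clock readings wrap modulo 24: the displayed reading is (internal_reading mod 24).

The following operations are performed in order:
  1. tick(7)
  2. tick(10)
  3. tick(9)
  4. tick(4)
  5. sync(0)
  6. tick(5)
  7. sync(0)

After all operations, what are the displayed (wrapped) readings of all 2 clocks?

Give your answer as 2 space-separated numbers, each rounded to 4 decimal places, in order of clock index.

After op 1 tick(7): ref=7.0000 raw=[8.7500 8.7500]
After op 2 tick(10): ref=17.0000 raw=[21.2500 21.2500]
After op 3 tick(9): ref=26.0000 raw=[32.5000 32.5000]
After op 4 tick(4): ref=30.0000 raw=[37.5000 37.5000]
After op 5 sync(0): ref=30.0000 raw=[30.0000 37.5000]
After op 6 tick(5): ref=35.0000 raw=[36.2500 43.7500]
After op 7 sync(0): ref=35.0000 raw=[35.0000 43.7500]
Wrap final raw readings (mod 24): 35.0000 mod 24 = 11.0000; 43.7500 mod 24 = 19.7500

Answer: 11.0000 19.7500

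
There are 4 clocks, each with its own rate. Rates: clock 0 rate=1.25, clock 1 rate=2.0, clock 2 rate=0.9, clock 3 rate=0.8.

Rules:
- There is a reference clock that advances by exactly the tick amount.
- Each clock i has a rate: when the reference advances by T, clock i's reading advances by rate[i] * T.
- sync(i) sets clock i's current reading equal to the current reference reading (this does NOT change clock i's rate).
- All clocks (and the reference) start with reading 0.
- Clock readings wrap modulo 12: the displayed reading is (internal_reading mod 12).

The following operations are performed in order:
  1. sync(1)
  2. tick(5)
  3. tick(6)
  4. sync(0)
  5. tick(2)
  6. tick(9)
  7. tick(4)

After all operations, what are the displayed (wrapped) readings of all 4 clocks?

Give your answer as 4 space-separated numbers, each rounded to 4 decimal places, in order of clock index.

Answer: 5.7500 4.0000 11.4000 8.8000

Derivation:
After op 1 sync(1): ref=0.0000 raw=[0.0000 0.0000 0.0000 0.0000]
After op 2 tick(5): ref=5.0000 raw=[6.2500 10.0000 4.5000 4.0000]
After op 3 tick(6): ref=11.0000 raw=[13.7500 22.0000 9.9000 8.8000]
After op 4 sync(0): ref=11.0000 raw=[11.0000 22.0000 9.9000 8.8000]
After op 5 tick(2): ref=13.0000 raw=[13.5000 26.0000 11.7000 10.4000]
After op 6 tick(9): ref=22.0000 raw=[24.7500 44.0000 19.8000 17.6000]
After op 7 tick(4): ref=26.0000 raw=[29.7500 52.0000 23.4000 20.8000]
Wrap final raw readings (mod 12): 29.7500 mod 12 = 5.7500; 52.0000 mod 12 = 4.0000; 23.4000 mod 12 = 11.4000; 20.8000 mod 12 = 8.8000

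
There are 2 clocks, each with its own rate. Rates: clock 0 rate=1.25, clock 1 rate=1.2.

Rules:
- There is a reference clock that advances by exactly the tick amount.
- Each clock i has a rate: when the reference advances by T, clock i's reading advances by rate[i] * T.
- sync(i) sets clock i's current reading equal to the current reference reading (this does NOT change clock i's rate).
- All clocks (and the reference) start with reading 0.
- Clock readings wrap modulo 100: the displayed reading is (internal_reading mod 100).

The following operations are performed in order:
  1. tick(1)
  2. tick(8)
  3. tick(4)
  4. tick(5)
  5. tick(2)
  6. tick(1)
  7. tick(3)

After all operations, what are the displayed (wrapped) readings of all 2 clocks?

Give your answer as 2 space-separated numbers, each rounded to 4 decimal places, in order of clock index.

Answer: 30.0000 28.8000

Derivation:
After op 1 tick(1): ref=1.0000 raw=[1.2500 1.2000]
After op 2 tick(8): ref=9.0000 raw=[11.2500 10.8000]
After op 3 tick(4): ref=13.0000 raw=[16.2500 15.6000]
After op 4 tick(5): ref=18.0000 raw=[22.5000 21.6000]
After op 5 tick(2): ref=20.0000 raw=[25.0000 24.0000]
After op 6 tick(1): ref=21.0000 raw=[26.2500 25.2000]
After op 7 tick(3): ref=24.0000 raw=[30.0000 28.8000]
Wrap final raw readings (mod 100): 30.0000 mod 100 = 30.0000; 28.8000 mod 100 = 28.8000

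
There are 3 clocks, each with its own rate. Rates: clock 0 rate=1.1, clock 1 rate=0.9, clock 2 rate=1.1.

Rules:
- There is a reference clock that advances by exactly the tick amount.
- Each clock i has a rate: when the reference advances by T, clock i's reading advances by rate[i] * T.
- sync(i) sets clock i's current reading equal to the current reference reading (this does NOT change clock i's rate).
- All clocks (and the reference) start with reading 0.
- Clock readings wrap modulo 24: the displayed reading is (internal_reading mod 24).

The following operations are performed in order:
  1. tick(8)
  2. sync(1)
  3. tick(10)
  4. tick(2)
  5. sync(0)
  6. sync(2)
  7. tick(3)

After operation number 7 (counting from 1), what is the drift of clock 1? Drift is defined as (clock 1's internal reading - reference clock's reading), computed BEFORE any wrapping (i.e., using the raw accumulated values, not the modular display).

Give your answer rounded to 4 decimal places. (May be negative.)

Answer: -1.5000

Derivation:
After op 1 tick(8): ref=8.0000 raw=[8.8000 7.2000 8.8000]
After op 2 sync(1): ref=8.0000 raw=[8.8000 8.0000 8.8000]
After op 3 tick(10): ref=18.0000 raw=[19.8000 17.0000 19.8000]
After op 4 tick(2): ref=20.0000 raw=[22.0000 18.8000 22.0000]
After op 5 sync(0): ref=20.0000 raw=[20.0000 18.8000 22.0000]
After op 6 sync(2): ref=20.0000 raw=[20.0000 18.8000 20.0000]
After op 7 tick(3): ref=23.0000 raw=[23.3000 21.5000 23.3000]
Drift of clock 1 after op 7: 21.5000 - 23.0000 = -1.5000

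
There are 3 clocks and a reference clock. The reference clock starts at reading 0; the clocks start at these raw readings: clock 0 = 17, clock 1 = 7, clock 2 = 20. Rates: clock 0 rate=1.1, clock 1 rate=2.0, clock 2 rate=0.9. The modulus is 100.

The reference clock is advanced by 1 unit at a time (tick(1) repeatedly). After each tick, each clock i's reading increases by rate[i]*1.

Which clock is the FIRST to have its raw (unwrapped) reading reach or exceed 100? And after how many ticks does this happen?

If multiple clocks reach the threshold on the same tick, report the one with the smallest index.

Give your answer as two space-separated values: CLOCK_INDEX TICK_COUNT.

Answer: 1 47

Derivation:
clock 0: start=17, rate=1.1, needs 100-17 = 83; ticks = ceil(83/1.1) = ceil(75.4545) = 76; reading at tick 76 = 17 + 1.1*76 = 100.6000
clock 1: start=7, rate=2.0, needs 100-7 = 93; ticks = ceil(93/2.0) = ceil(46.5000) = 47; reading at tick 47 = 7 + 2.0*47 = 101.0000
clock 2: start=20, rate=0.9, needs 100-20 = 80; ticks = ceil(80/0.9) = ceil(88.8889) = 89; reading at tick 89 = 20 + 0.9*89 = 100.1000
Minimum tick count = 47; winners = [1]; smallest index = 1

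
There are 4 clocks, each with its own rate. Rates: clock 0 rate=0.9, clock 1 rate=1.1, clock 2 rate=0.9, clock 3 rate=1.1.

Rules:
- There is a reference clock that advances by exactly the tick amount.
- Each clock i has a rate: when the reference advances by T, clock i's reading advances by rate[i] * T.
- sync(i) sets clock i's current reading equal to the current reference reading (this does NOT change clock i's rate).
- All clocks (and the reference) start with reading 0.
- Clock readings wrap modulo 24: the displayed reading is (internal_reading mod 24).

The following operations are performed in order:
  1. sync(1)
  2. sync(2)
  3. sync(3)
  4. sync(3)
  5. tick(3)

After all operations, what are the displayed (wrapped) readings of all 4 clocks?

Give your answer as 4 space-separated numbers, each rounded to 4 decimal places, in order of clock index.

After op 1 sync(1): ref=0.0000 raw=[0.0000 0.0000 0.0000 0.0000]
After op 2 sync(2): ref=0.0000 raw=[0.0000 0.0000 0.0000 0.0000]
After op 3 sync(3): ref=0.0000 raw=[0.0000 0.0000 0.0000 0.0000]
After op 4 sync(3): ref=0.0000 raw=[0.0000 0.0000 0.0000 0.0000]
After op 5 tick(3): ref=3.0000 raw=[2.7000 3.3000 2.7000 3.3000]
Wrap final raw readings (mod 24): 2.7000 mod 24 = 2.7000; 3.3000 mod 24 = 3.3000; 2.7000 mod 24 = 2.7000; 3.3000 mod 24 = 3.3000

Answer: 2.7000 3.3000 2.7000 3.3000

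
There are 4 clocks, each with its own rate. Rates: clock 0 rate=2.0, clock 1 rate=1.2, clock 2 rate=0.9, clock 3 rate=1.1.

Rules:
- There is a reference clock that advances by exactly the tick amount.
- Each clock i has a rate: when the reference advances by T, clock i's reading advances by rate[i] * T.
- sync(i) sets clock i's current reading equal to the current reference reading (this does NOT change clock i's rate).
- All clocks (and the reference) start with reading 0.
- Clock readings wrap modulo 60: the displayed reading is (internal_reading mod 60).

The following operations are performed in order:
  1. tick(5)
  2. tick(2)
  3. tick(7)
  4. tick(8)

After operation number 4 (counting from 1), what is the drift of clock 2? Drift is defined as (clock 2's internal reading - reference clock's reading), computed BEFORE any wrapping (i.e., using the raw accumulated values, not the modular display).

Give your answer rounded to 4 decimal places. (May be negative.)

After op 1 tick(5): ref=5.0000 raw=[10.0000 6.0000 4.5000 5.5000]
After op 2 tick(2): ref=7.0000 raw=[14.0000 8.4000 6.3000 7.7000]
After op 3 tick(7): ref=14.0000 raw=[28.0000 16.8000 12.6000 15.4000]
After op 4 tick(8): ref=22.0000 raw=[44.0000 26.4000 19.8000 24.2000]
Drift of clock 2 after op 4: 19.8000 - 22.0000 = -2.2000

Answer: -2.2000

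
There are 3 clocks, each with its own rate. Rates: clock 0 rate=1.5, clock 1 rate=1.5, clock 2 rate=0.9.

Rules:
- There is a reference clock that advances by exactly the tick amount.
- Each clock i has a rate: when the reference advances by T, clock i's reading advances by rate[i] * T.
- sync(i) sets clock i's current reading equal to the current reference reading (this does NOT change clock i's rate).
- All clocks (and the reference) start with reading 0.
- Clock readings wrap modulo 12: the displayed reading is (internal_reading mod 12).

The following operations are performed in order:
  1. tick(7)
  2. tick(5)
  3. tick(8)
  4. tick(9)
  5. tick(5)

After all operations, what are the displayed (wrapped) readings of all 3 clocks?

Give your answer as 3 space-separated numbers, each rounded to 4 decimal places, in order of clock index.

Answer: 3.0000 3.0000 6.6000

Derivation:
After op 1 tick(7): ref=7.0000 raw=[10.5000 10.5000 6.3000]
After op 2 tick(5): ref=12.0000 raw=[18.0000 18.0000 10.8000]
After op 3 tick(8): ref=20.0000 raw=[30.0000 30.0000 18.0000]
After op 4 tick(9): ref=29.0000 raw=[43.5000 43.5000 26.1000]
After op 5 tick(5): ref=34.0000 raw=[51.0000 51.0000 30.6000]
Wrap final raw readings (mod 12): 51.0000 mod 12 = 3.0000; 51.0000 mod 12 = 3.0000; 30.6000 mod 12 = 6.6000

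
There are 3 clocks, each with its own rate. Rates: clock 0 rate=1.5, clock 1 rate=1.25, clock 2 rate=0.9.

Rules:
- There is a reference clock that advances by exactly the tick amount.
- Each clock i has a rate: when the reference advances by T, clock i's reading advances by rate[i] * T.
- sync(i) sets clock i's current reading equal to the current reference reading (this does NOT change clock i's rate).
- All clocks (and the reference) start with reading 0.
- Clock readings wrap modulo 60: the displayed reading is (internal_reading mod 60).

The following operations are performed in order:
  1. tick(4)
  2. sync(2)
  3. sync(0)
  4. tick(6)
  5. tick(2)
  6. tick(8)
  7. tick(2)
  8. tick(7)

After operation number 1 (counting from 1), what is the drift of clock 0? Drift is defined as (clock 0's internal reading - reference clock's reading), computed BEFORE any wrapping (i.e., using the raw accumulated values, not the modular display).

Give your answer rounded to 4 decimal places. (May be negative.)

After op 1 tick(4): ref=4.0000 raw=[6.0000 5.0000 3.6000]
Drift of clock 0 after op 1: 6.0000 - 4.0000 = 2.0000

Answer: 2.0000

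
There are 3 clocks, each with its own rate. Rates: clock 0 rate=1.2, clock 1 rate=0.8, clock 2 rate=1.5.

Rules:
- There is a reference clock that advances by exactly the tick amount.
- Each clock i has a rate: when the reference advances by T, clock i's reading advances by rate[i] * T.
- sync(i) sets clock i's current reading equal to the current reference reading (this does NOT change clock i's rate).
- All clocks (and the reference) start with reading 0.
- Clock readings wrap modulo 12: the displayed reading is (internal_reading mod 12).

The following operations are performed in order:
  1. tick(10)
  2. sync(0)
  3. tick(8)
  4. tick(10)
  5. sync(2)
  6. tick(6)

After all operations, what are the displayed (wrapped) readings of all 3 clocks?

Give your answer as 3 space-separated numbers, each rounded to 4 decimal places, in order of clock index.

Answer: 2.8000 3.2000 1.0000

Derivation:
After op 1 tick(10): ref=10.0000 raw=[12.0000 8.0000 15.0000]
After op 2 sync(0): ref=10.0000 raw=[10.0000 8.0000 15.0000]
After op 3 tick(8): ref=18.0000 raw=[19.6000 14.4000 27.0000]
After op 4 tick(10): ref=28.0000 raw=[31.6000 22.4000 42.0000]
After op 5 sync(2): ref=28.0000 raw=[31.6000 22.4000 28.0000]
After op 6 tick(6): ref=34.0000 raw=[38.8000 27.2000 37.0000]
Wrap final raw readings (mod 12): 38.8000 mod 12 = 2.8000; 27.2000 mod 12 = 3.2000; 37.0000 mod 12 = 1.0000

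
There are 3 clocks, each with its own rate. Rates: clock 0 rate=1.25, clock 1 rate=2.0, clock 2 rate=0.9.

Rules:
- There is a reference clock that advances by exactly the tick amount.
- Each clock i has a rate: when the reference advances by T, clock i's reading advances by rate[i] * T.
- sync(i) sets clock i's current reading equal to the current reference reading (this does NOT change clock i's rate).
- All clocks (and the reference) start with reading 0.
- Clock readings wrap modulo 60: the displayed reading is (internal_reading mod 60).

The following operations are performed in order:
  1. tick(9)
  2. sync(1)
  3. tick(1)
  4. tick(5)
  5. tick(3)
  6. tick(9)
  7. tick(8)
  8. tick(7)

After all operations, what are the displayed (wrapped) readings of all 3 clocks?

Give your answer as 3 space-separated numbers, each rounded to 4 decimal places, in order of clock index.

Answer: 52.5000 15.0000 37.8000

Derivation:
After op 1 tick(9): ref=9.0000 raw=[11.2500 18.0000 8.1000]
After op 2 sync(1): ref=9.0000 raw=[11.2500 9.0000 8.1000]
After op 3 tick(1): ref=10.0000 raw=[12.5000 11.0000 9.0000]
After op 4 tick(5): ref=15.0000 raw=[18.7500 21.0000 13.5000]
After op 5 tick(3): ref=18.0000 raw=[22.5000 27.0000 16.2000]
After op 6 tick(9): ref=27.0000 raw=[33.7500 45.0000 24.3000]
After op 7 tick(8): ref=35.0000 raw=[43.7500 61.0000 31.5000]
After op 8 tick(7): ref=42.0000 raw=[52.5000 75.0000 37.8000]
Wrap final raw readings (mod 60): 52.5000 mod 60 = 52.5000; 75.0000 mod 60 = 15.0000; 37.8000 mod 60 = 37.8000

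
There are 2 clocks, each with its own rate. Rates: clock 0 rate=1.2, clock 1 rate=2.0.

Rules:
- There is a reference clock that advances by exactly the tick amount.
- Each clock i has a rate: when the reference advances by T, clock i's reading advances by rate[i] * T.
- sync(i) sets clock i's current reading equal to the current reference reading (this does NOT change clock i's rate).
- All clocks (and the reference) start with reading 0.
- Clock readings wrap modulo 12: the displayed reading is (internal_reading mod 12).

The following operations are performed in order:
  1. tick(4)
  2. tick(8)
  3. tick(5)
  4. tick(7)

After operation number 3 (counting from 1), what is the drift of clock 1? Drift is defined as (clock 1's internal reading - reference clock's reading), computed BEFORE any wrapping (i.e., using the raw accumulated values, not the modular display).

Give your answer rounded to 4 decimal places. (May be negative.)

After op 1 tick(4): ref=4.0000 raw=[4.8000 8.0000]
After op 2 tick(8): ref=12.0000 raw=[14.4000 24.0000]
After op 3 tick(5): ref=17.0000 raw=[20.4000 34.0000]
Drift of clock 1 after op 3: 34.0000 - 17.0000 = 17.0000

Answer: 17.0000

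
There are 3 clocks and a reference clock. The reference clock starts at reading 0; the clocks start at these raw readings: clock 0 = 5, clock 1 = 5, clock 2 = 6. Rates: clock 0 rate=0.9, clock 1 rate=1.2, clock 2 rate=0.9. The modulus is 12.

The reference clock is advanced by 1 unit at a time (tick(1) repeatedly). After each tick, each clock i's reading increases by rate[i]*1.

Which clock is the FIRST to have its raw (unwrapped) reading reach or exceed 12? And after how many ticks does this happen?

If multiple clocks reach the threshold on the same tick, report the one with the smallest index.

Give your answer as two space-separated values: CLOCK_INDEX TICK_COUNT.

Answer: 1 6

Derivation:
clock 0: start=5, rate=0.9, needs 12-5 = 7; ticks = ceil(7/0.9) = ceil(7.7778) = 8; reading at tick 8 = 5 + 0.9*8 = 12.2000
clock 1: start=5, rate=1.2, needs 12-5 = 7; ticks = ceil(7/1.2) = ceil(5.8333) = 6; reading at tick 6 = 5 + 1.2*6 = 12.2000
clock 2: start=6, rate=0.9, needs 12-6 = 6; ticks = ceil(6/0.9) = ceil(6.6667) = 7; reading at tick 7 = 6 + 0.9*7 = 12.3000
Minimum tick count = 6; winners = [1]; smallest index = 1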